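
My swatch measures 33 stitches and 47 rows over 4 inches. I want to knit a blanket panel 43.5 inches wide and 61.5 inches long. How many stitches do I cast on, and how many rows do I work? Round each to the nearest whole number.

Cast on 359 stitches and work 723 rows.

Stitch gauge = 33/4 = 8.25 sts/in; 43.5 × 8.25 = 358.88 → 359 sts.
Row gauge = 47/4 = 11.75 rows/in; 61.5 × 11.75 = 722.62 → 723 rows.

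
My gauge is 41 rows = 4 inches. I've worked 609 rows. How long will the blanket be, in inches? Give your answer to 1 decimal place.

41 rows / 4 inch = 10.25 rows per inch.
609 / 10.25 = 59.41 inches.

59.4 inches.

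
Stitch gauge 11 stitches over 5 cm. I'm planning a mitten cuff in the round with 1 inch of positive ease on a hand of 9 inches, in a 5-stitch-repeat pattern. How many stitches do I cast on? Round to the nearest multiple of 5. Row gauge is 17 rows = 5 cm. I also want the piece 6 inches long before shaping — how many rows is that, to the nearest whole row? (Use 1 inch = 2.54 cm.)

Cast on 55 stitches; work 52 rows.

Finished = 9 + 1 = 10 inches.
10 inches × 2.54 = 25.40 cm.
11/5 = 2.2 sts per cm; 25.40 × 2.2 = 55.88 sts.
Nearest multiple of 5 → 55.
6 inches = 15.24 cm; × 3.4 = 51.82 → 52 rows.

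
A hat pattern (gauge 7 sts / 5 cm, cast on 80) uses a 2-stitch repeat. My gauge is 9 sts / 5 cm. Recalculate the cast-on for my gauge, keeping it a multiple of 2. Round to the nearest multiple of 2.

102 stitches.

80 × 9 / 7 = 102.86.
Nearest multiple of 2: 102.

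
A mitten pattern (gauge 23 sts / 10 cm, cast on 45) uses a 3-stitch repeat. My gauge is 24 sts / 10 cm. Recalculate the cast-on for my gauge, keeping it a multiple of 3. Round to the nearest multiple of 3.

45 × 24 / 23 = 46.96.
Nearest multiple of 3: 48.

48 stitches.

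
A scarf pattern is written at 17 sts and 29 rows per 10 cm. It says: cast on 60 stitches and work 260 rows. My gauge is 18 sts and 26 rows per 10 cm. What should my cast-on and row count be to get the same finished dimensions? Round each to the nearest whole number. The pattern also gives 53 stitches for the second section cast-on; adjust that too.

Cast on 64 stitches; work 233 rows; second section cast-on 56 stitches.

Stitches: 60 × 18/17 = 63.53 → 64.
Rows: 260 × 26/29 = 233.10 → 233.
second section cast-on: 53 × 18/17 = 56.12 → 56.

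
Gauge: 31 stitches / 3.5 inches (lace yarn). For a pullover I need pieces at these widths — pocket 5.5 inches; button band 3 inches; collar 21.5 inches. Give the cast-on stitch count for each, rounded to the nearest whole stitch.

Rate = 31/3.5 = 8.857 sts per in.
pocket: 5.5 × 8.857 = 48.71 → 49.
button band: 3 × 8.857 = 26.57 → 27.
collar: 21.5 × 8.857 = 190.43 → 190.

pocket 49; button band 27; collar 190.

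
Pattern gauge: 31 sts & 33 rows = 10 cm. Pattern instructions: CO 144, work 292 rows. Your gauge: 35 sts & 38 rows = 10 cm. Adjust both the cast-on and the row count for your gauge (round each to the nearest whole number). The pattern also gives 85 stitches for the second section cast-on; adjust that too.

Stitches: 144 × 35/31 = 162.58 → 163.
Rows: 292 × 38/33 = 336.24 → 336.
second section cast-on: 85 × 35/31 = 95.97 → 96.

Cast on 163 stitches; work 336 rows; second section cast-on 96 stitches.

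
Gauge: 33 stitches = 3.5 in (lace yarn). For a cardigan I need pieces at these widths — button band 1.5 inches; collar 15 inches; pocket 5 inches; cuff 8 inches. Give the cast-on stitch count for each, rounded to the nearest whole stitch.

Rate = 33/3.5 = 9.429 sts per in.
button band: 1.5 × 9.429 = 14.14 → 14.
collar: 15 × 9.429 = 141.43 → 141.
pocket: 5 × 9.429 = 47.14 → 47.
cuff: 8 × 9.429 = 75.43 → 75.

button band 14; collar 141; pocket 47; cuff 75.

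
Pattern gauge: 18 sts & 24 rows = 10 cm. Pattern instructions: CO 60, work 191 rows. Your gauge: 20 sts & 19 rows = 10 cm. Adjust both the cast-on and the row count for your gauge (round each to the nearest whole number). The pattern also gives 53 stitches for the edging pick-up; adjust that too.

Cast on 67 stitches; work 151 rows; edging pick-up 59 stitches.

Stitches: 60 × 20/18 = 66.67 → 67.
Rows: 191 × 19/24 = 151.21 → 151.
edging pick-up: 53 × 20/18 = 58.89 → 59.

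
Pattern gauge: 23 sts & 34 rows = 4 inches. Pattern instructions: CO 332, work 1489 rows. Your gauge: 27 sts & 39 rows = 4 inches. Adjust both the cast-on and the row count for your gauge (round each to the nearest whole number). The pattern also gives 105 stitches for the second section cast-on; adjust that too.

Stitches: 332 × 27/23 = 389.74 → 390.
Rows: 1489 × 39/34 = 1707.97 → 1708.
second section cast-on: 105 × 27/23 = 123.26 → 123.

Cast on 390 stitches; work 1708 rows; second section cast-on 123 stitches.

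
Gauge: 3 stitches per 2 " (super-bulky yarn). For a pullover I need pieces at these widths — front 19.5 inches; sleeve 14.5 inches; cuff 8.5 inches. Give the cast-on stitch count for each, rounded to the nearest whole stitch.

front 29; sleeve 22; cuff 13.

Rate = 3/2 = 1.5 sts per in.
front: 19.5 × 1.5 = 29.25 → 29.
sleeve: 14.5 × 1.5 = 21.75 → 22.
cuff: 8.5 × 1.5 = 12.75 → 13.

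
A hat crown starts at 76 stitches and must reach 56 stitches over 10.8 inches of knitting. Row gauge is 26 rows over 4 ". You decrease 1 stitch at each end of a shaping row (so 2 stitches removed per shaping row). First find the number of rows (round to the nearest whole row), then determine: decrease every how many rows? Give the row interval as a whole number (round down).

Decrease every 7th row.

Rows = 10.8 × 6.5 = 70.2 → 70 rows.
Stitches to remove: 20 → 10 shaping rows (at 2 st each).
70 / 10 = 7.00 → every 7 rows.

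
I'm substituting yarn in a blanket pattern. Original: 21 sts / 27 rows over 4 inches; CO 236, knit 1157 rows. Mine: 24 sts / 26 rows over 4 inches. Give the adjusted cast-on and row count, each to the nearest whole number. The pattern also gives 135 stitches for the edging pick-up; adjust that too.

Cast on 270 stitches; work 1114 rows; edging pick-up 154 stitches.

Stitches: 236 × 24/21 = 269.71 → 270.
Rows: 1157 × 26/27 = 1114.15 → 1114.
edging pick-up: 135 × 24/21 = 154.29 → 154.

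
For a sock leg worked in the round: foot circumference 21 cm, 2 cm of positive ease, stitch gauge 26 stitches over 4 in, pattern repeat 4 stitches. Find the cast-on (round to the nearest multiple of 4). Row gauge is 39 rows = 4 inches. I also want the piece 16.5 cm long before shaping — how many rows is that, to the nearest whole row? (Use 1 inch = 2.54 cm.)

Finished = 21 + 2 = 23 cm.
23 cm × 1/2.54 = 9.06 inches.
26/4 = 6.5 sts per in; 9.06 × 6.5 = 58.86 sts.
Nearest multiple of 4 → 60.
16.5 cm = 6.50 inches; × 9.75 = 63.34 → 63 rows.

Cast on 60 stitches; work 63 rows.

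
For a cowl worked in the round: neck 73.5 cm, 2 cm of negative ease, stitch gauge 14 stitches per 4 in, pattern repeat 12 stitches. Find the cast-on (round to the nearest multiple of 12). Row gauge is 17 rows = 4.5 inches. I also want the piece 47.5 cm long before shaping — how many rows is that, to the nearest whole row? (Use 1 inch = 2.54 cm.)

Finished = 73.5 − 2 = 71.5 cm.
71.5 cm × 1/2.54 = 28.15 inches.
14/4 = 3.5 sts per in; 28.15 × 3.5 = 98.52 sts.
Nearest multiple of 12 → 96.
47.5 cm = 18.70 inches; × 3.778 = 70.65 → 71 rows.

Cast on 96 stitches; work 71 rows.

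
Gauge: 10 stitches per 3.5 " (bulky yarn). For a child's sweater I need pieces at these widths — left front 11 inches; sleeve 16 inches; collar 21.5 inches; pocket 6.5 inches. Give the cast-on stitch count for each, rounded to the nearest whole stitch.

Rate = 10/3.5 = 2.857 sts per in.
left front: 11 × 2.857 = 31.43 → 31.
sleeve: 16 × 2.857 = 45.71 → 46.
collar: 21.5 × 2.857 = 61.43 → 61.
pocket: 6.5 × 2.857 = 18.57 → 19.

left front 31; sleeve 46; collar 61; pocket 19.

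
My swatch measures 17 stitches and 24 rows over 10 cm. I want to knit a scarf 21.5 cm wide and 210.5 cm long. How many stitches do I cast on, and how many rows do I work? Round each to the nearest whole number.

Stitch gauge = 17/10 = 1.7 sts/cm; 21.5 × 1.7 = 36.55 → 37 sts.
Row gauge = 24/10 = 2.4 rows/cm; 210.5 × 2.4 = 505.20 → 505 rows.

Cast on 37 stitches and work 505 rows.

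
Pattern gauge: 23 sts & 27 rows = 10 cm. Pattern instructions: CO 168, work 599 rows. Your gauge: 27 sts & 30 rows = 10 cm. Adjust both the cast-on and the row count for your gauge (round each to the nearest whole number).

Cast on 197 stitches; work 666 rows.

Stitches: 168 × 27/23 = 197.22 → 197.
Rows: 599 × 30/27 = 665.56 → 666.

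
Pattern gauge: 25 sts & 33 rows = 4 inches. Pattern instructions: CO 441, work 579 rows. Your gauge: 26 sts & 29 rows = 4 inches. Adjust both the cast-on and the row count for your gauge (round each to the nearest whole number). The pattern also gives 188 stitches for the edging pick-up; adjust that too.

Cast on 459 stitches; work 509 rows; edging pick-up 196 stitches.

Stitches: 441 × 26/25 = 458.64 → 459.
Rows: 579 × 29/33 = 508.82 → 509.
edging pick-up: 188 × 26/25 = 195.52 → 196.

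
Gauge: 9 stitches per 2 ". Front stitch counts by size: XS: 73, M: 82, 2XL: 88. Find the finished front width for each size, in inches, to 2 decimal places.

XS 16.22 inches; M 18.22 inches; 2XL 19.56 inches.

9/2 = 4.5 sts per in.
XS: 73 / 4.5 = 16.222 → 16.22 in.
M: 82 / 4.5 = 18.222 → 18.22 in.
2XL: 88 / 4.5 = 19.556 → 19.56 in.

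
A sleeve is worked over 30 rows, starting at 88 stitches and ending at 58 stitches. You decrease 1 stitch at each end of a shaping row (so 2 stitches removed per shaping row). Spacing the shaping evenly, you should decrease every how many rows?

Decrease every 2nd row.

Stitches to remove: |58 − 88| = 30.
Shaping rows needed: 30 / 2 = 15.
30 rows / 15 = every 2 rows.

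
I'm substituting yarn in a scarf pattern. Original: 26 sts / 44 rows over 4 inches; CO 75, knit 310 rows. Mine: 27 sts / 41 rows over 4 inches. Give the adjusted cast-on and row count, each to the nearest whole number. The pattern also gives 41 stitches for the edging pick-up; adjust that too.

Cast on 78 stitches; work 289 rows; edging pick-up 43 stitches.

Stitches: 75 × 27/26 = 77.88 → 78.
Rows: 310 × 41/44 = 288.86 → 289.
edging pick-up: 41 × 27/26 = 42.58 → 43.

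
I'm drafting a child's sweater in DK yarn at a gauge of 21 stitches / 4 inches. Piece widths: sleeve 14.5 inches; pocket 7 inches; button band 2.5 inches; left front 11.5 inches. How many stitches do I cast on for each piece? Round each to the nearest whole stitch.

Rate = 21/4 = 5.25 sts per in.
sleeve: 14.5 × 5.25 = 76.12 → 76.
pocket: 7 × 5.25 = 36.75 → 37.
button band: 2.5 × 5.25 = 13.12 → 13.
left front: 11.5 × 5.25 = 60.38 → 60.

sleeve 76; pocket 37; button band 13; left front 60.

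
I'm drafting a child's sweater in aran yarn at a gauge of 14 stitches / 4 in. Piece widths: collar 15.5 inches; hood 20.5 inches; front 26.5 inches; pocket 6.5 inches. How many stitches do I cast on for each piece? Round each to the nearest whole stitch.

collar 54; hood 72; front 93; pocket 23.

Rate = 14/4 = 3.5 sts per in.
collar: 15.5 × 3.5 = 54.25 → 54.
hood: 20.5 × 3.5 = 71.75 → 72.
front: 26.5 × 3.5 = 92.75 → 93.
pocket: 6.5 × 3.5 = 22.75 → 23.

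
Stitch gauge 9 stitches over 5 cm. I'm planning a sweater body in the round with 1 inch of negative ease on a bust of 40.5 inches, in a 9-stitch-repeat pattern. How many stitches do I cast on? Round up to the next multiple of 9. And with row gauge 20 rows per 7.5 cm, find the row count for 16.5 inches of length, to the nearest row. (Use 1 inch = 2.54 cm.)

Finished = 40.5 − 1 = 39.5 inches.
39.5 inches × 2.54 = 100.33 cm.
9/5 = 1.8 sts per cm; 100.33 × 1.8 = 180.59 sts.
Next multiple of 9 → 189.
16.5 inches = 41.91 cm; × 2.667 = 111.76 → 112 rows.

Cast on 189 stitches; work 112 rows.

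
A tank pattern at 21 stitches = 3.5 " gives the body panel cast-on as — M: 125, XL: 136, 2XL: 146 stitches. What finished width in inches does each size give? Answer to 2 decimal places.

21/3.5 = 6 sts per in.
M: 125 / 6 = 20.833 → 20.83 in.
XL: 136 / 6 = 22.667 → 22.67 in.
2XL: 146 / 6 = 24.333 → 24.33 in.

M 20.83 inches; XL 22.67 inches; 2XL 24.33 inches.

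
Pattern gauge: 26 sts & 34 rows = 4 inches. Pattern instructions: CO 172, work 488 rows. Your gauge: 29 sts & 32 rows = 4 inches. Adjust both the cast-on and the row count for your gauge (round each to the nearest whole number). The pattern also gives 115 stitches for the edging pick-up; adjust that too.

Stitches: 172 × 29/26 = 191.85 → 192.
Rows: 488 × 32/34 = 459.29 → 459.
edging pick-up: 115 × 29/26 = 128.27 → 128.

Cast on 192 stitches; work 459 rows; edging pick-up 128 stitches.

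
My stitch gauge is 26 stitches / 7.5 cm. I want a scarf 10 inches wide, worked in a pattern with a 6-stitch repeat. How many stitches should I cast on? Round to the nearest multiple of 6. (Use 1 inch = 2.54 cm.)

10 in = 10 × 2.54 = 25.40 cm.
26 / 7.5 = 3.467 sts/cm.
25.40 × 3.467 = 88.05 sts.
→ 90.

Cast on 90 stitches.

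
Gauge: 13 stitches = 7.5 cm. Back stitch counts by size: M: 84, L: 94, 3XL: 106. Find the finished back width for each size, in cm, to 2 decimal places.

M 48.46 cm; L 54.23 cm; 3XL 61.15 cm.

13/7.5 = 1.733 sts per cm.
M: 84 / 1.733 = 48.462 → 48.46 cm.
L: 94 / 1.733 = 54.231 → 54.23 cm.
3XL: 106 / 1.733 = 61.154 → 61.15 cm.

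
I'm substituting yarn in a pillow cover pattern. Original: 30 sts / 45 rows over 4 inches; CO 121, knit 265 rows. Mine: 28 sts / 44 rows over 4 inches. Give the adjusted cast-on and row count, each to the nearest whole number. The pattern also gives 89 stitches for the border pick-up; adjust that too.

Stitches: 121 × 28/30 = 112.93 → 113.
Rows: 265 × 44/45 = 259.11 → 259.
border pick-up: 89 × 28/30 = 83.07 → 83.

Cast on 113 stitches; work 259 rows; border pick-up 83 stitches.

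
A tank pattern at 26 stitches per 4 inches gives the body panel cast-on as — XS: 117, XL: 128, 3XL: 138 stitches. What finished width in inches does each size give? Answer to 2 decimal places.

26/4 = 6.5 sts per in.
XS: 117 / 6.5 = 18.000 → 18.00 in.
XL: 128 / 6.5 = 19.692 → 19.69 in.
3XL: 138 / 6.5 = 21.231 → 21.23 in.

XS 18.00 inches; XL 19.69 inches; 3XL 21.23 inches.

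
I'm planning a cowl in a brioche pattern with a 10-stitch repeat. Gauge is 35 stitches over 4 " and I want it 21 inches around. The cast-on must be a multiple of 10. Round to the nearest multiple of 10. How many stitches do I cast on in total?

180 stitches.

35 / 4 = 8.75 sts per inch.
21 × 8.75 = 183.75 sts.
Nearest multiple of 10: 180.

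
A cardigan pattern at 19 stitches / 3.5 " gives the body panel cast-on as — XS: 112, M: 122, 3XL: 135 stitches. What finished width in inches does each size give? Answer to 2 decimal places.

19/3.5 = 5.429 sts per in.
XS: 112 / 5.429 = 20.632 → 20.63 in.
M: 122 / 5.429 = 22.474 → 22.47 in.
3XL: 135 / 5.429 = 24.868 → 24.87 in.

XS 20.63 inches; M 22.47 inches; 3XL 24.87 inches.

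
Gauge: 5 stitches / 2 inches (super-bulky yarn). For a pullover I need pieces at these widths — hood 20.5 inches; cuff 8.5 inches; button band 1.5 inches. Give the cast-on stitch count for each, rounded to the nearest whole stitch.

Rate = 5/2 = 2.5 sts per in.
hood: 20.5 × 2.5 = 51.25 → 51.
cuff: 8.5 × 2.5 = 21.25 → 21.
button band: 1.5 × 2.5 = 3.75 → 4.

hood 51; cuff 21; button band 4.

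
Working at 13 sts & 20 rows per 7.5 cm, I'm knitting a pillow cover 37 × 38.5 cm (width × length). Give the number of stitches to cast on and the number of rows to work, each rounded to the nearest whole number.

Stitch gauge = 13/7.5 = 1.733 sts/cm; 37 × 1.733 = 64.13 → 64 sts.
Row gauge = 20/7.5 = 2.667 rows/cm; 38.5 × 2.667 = 102.67 → 103 rows.

Cast on 64 stitches and work 103 rows.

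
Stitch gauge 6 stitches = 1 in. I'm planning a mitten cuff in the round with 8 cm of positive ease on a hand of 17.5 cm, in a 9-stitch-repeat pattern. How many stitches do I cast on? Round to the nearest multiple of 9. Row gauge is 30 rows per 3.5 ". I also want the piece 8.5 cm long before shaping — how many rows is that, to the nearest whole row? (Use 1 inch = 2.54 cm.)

Cast on 63 stitches; work 29 rows.

Finished = 17.5 + 8 = 25.5 cm.
25.5 cm × 1/2.54 = 10.04 inches.
6/1 = 6 sts per in; 10.04 × 6 = 60.24 sts.
Nearest multiple of 9 → 63.
8.5 cm = 3.35 inches; × 8.571 = 28.68 → 29 rows.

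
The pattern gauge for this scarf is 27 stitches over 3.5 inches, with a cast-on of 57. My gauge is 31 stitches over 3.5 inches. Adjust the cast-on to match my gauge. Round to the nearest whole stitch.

Cast on 65 stitches.

Scale factor = 31 / 27 = 1.148.
57 × 31 / 27 = 65.44 sts.
→ 65 sts.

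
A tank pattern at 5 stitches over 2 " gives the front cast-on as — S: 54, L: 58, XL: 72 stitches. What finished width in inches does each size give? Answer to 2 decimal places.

S 21.60 inches; L 23.20 inches; XL 28.80 inches.

5/2 = 2.5 sts per in.
S: 54 / 2.5 = 21.600 → 21.60 in.
L: 58 / 2.5 = 23.200 → 23.20 in.
XL: 72 / 2.5 = 28.800 → 28.80 in.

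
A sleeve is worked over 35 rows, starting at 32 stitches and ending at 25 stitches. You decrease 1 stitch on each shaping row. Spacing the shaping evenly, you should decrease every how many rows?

Stitches to remove: |25 − 32| = 7.
Shaping rows needed: 7 / 1 = 7.
35 rows / 7 = every 5 rows.

Decrease every 5th row.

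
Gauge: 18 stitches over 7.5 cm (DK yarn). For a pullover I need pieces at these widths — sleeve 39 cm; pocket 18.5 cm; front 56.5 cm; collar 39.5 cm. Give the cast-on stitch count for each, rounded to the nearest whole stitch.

Rate = 18/7.5 = 2.4 sts per cm.
sleeve: 39 × 2.4 = 93.60 → 94.
pocket: 18.5 × 2.4 = 44.40 → 44.
front: 56.5 × 2.4 = 135.60 → 136.
collar: 39.5 × 2.4 = 94.80 → 95.

sleeve 94; pocket 44; front 136; collar 95.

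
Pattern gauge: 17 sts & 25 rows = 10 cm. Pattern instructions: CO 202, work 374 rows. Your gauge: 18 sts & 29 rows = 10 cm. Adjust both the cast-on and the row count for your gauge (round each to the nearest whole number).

Cast on 214 stitches; work 434 rows.

Stitches: 202 × 18/17 = 213.88 → 214.
Rows: 374 × 29/25 = 433.84 → 434.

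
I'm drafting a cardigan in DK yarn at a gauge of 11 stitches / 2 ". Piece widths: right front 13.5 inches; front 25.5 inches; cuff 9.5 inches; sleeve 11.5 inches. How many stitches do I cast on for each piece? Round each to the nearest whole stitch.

right front 74; front 140; cuff 52; sleeve 63.

Rate = 11/2 = 5.5 sts per in.
right front: 13.5 × 5.5 = 74.25 → 74.
front: 25.5 × 5.5 = 140.25 → 140.
cuff: 9.5 × 5.5 = 52.25 → 52.
sleeve: 11.5 × 5.5 = 63.25 → 63.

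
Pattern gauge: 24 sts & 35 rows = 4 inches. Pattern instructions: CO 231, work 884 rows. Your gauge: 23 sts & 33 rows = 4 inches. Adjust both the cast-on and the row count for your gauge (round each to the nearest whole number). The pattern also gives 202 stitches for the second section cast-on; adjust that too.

Stitches: 231 × 23/24 = 221.38 → 221.
Rows: 884 × 33/35 = 833.49 → 833.
second section cast-on: 202 × 23/24 = 193.58 → 194.

Cast on 221 stitches; work 833 rows; second section cast-on 194 stitches.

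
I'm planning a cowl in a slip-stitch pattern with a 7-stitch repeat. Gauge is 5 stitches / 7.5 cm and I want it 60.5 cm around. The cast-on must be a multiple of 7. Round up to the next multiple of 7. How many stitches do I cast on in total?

CO 42 sts.

5 / 7.5 = 0.667 sts per cm.
60.5 × 0.667 = 40.33 sts.
Next multiple of 7: 42.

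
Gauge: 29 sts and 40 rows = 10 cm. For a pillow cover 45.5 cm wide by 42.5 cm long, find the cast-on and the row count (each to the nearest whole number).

Cast on 132 stitches and work 170 rows.

Stitch gauge = 29/10 = 2.9 sts/cm; 45.5 × 2.9 = 131.95 → 132 sts.
Row gauge = 40/10 = 4 rows/cm; 42.5 × 4 = 170.00 → 170 rows.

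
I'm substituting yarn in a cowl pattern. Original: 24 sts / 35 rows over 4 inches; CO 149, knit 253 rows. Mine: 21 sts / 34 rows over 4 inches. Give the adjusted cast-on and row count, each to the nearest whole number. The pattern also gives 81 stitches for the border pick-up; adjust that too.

Cast on 130 stitches; work 246 rows; border pick-up 71 stitches.

Stitches: 149 × 21/24 = 130.38 → 130.
Rows: 253 × 34/35 = 245.77 → 246.
border pick-up: 81 × 21/24 = 70.88 → 71.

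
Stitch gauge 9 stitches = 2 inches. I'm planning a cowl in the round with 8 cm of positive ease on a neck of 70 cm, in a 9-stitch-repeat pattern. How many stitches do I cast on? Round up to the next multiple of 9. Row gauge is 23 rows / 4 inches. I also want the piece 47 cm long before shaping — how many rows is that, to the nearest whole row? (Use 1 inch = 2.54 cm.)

Cast on 144 stitches; work 106 rows.

Finished = 70 + 8 = 78 cm.
78 cm × 1/2.54 = 30.71 inches.
9/2 = 4.5 sts per in; 30.71 × 4.5 = 138.19 sts.
Next multiple of 9 → 144.
47 cm = 18.50 inches; × 5.75 = 106.40 → 106 rows.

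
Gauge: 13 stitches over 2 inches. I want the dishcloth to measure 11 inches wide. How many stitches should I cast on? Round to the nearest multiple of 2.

Cast on 72 stitches.

13 stitches / 2 in = 6.5 stitches per inch.
11 × 6.5 = 71.50 stitches.
Round to nearest multiple of 2 → 72.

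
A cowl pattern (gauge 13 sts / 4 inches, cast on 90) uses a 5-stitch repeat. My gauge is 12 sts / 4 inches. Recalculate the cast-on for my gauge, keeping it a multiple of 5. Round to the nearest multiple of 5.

90 × 12 / 13 = 83.08.
Nearest multiple of 5: 85.

Cast on 85 stitches.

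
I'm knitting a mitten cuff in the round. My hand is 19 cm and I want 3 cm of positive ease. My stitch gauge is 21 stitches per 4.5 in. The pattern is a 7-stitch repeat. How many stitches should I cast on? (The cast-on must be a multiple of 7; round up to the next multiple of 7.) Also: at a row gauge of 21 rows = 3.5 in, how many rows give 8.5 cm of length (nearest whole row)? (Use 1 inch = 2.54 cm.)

Cast on 42 stitches; work 20 rows.

Finished = 19 + 3 = 22 cm.
22 cm × 1/2.54 = 8.66 inches.
21/4.5 = 4.667 sts per in; 8.66 × 4.667 = 40.42 sts.
Next multiple of 7 → 42.
8.5 cm = 3.35 inches; × 6 = 20.08 → 20 rows.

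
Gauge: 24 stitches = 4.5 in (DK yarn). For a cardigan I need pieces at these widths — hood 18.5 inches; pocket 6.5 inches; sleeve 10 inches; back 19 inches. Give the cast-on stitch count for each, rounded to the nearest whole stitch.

hood 99; pocket 35; sleeve 53; back 101.

Rate = 24/4.5 = 5.333 sts per in.
hood: 18.5 × 5.333 = 98.67 → 99.
pocket: 6.5 × 5.333 = 34.67 → 35.
sleeve: 10 × 5.333 = 53.33 → 53.
back: 19 × 5.333 = 101.33 → 101.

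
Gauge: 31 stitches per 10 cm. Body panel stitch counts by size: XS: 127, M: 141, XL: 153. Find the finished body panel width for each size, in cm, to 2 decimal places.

XS 40.97 cm; M 45.48 cm; XL 49.35 cm.

31/10 = 3.1 sts per cm.
XS: 127 / 3.1 = 40.968 → 40.97 cm.
M: 141 / 3.1 = 45.484 → 45.48 cm.
XL: 153 / 3.1 = 49.355 → 49.35 cm.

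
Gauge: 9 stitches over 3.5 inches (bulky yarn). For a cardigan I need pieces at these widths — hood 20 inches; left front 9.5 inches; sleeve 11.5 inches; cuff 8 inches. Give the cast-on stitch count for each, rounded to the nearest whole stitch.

Rate = 9/3.5 = 2.571 sts per in.
hood: 20 × 2.571 = 51.43 → 51.
left front: 9.5 × 2.571 = 24.43 → 24.
sleeve: 11.5 × 2.571 = 29.57 → 30.
cuff: 8 × 2.571 = 20.57 → 21.

hood 51; left front 24; sleeve 30; cuff 21.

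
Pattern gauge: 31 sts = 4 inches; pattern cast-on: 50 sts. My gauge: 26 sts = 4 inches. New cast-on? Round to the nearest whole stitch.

CO 42 sts.

Scale factor = 26 / 31 = 0.839.
50 × 26 / 31 = 41.94 sts.
→ 42 sts.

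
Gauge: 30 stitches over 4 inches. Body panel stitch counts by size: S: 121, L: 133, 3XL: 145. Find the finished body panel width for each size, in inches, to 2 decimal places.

S 16.13 inches; L 17.73 inches; 3XL 19.33 inches.

30/4 = 7.5 sts per in.
S: 121 / 7.5 = 16.133 → 16.13 in.
L: 133 / 7.5 = 17.733 → 17.73 in.
3XL: 145 / 7.5 = 19.333 → 19.33 in.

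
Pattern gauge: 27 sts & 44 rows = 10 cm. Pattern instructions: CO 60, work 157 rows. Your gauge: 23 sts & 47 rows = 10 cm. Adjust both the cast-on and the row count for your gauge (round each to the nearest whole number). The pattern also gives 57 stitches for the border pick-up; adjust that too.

Cast on 51 stitches; work 168 rows; border pick-up 49 stitches.

Stitches: 60 × 23/27 = 51.11 → 51.
Rows: 157 × 47/44 = 167.70 → 168.
border pick-up: 57 × 23/27 = 48.56 → 49.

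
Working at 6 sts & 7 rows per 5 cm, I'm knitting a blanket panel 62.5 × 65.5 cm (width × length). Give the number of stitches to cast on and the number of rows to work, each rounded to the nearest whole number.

Stitch gauge = 6/5 = 1.2 sts/cm; 62.5 × 1.2 = 75.00 → 75 sts.
Row gauge = 7/5 = 1.4 rows/cm; 65.5 × 1.4 = 91.70 → 92 rows.

Cast on 75 stitches and work 92 rows.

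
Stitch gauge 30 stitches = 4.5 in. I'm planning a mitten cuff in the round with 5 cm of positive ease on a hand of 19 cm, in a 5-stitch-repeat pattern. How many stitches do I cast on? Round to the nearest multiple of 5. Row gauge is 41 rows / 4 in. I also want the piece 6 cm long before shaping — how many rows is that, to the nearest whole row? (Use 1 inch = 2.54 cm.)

Finished = 19 + 5 = 24 cm.
24 cm × 1/2.54 = 9.45 inches.
30/4.5 = 6.667 sts per in; 9.45 × 6.667 = 62.99 sts.
Nearest multiple of 5 → 65.
6 cm = 2.36 inches; × 10.25 = 24.21 → 24 rows.

Cast on 65 stitches; work 24 rows.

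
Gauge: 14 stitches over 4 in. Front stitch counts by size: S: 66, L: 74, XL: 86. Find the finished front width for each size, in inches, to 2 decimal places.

14/4 = 3.5 sts per in.
S: 66 / 3.5 = 18.857 → 18.86 in.
L: 74 / 3.5 = 21.143 → 21.14 in.
XL: 86 / 3.5 = 24.571 → 24.57 in.

S 18.86 inches; L 21.14 inches; XL 24.57 inches.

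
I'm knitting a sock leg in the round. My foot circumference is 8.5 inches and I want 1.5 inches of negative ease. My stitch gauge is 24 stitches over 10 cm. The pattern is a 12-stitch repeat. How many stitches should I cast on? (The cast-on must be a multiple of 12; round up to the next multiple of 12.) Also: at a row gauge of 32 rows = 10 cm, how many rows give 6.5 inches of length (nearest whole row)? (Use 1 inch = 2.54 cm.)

Cast on 48 stitches; work 53 rows.

Finished = 8.5 − 1.5 = 7 inches.
7 inches × 2.54 = 17.78 cm.
24/10 = 2.4 sts per cm; 17.78 × 2.4 = 42.67 sts.
Next multiple of 12 → 48.
6.5 inches = 16.51 cm; × 3.2 = 52.83 → 53 rows.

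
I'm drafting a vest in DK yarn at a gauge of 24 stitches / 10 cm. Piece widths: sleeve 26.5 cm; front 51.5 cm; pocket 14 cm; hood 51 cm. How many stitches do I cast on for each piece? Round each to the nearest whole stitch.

Rate = 24/10 = 2.4 sts per cm.
sleeve: 26.5 × 2.4 = 63.60 → 64.
front: 51.5 × 2.4 = 123.60 → 124.
pocket: 14 × 2.4 = 33.60 → 34.
hood: 51 × 2.4 = 122.40 → 122.

sleeve 64; front 124; pocket 34; hood 122.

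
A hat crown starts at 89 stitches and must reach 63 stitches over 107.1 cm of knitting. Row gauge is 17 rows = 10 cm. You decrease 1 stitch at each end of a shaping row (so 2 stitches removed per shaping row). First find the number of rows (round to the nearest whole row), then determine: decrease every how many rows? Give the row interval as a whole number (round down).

Decrease every 14th row.

Rows = 107.1 × 1.7 = 182.1 → 182 rows.
Stitches to remove: 26 → 13 shaping rows (at 2 st each).
182 / 13 = 14.00 → every 14 rows.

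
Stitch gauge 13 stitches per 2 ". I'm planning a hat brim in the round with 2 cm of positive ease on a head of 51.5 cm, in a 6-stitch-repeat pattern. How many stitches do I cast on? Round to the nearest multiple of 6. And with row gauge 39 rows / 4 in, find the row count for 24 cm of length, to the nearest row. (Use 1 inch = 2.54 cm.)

Finished = 51.5 + 2 = 53.5 cm.
53.5 cm × 1/2.54 = 21.06 inches.
13/2 = 6.5 sts per in; 21.06 × 6.5 = 136.91 sts.
Nearest multiple of 6 → 138.
24 cm = 9.45 inches; × 9.75 = 92.13 → 92 rows.

Cast on 138 stitches; work 92 rows.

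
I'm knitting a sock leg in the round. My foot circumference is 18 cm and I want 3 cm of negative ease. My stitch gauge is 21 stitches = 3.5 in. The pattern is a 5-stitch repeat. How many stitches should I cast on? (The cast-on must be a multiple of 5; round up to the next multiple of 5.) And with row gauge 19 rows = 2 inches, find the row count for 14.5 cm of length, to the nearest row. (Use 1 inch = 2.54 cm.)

Cast on 40 stitches; work 54 rows.

Finished = 18 − 3 = 15 cm.
15 cm × 1/2.54 = 5.91 inches.
21/3.5 = 6 sts per in; 5.91 × 6 = 35.43 sts.
Next multiple of 5 → 40.
14.5 cm = 5.71 inches; × 9.5 = 54.23 → 54 rows.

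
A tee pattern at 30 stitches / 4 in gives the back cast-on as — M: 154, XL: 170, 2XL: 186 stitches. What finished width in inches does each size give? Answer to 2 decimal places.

M 20.53 inches; XL 22.67 inches; 2XL 24.80 inches.

30/4 = 7.5 sts per in.
M: 154 / 7.5 = 20.533 → 20.53 in.
XL: 170 / 7.5 = 22.667 → 22.67 in.
2XL: 186 / 7.5 = 24.800 → 24.80 in.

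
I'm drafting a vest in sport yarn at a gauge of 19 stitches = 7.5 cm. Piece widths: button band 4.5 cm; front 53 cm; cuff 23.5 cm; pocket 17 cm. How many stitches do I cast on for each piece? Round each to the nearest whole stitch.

button band 11; front 134; cuff 60; pocket 43.

Rate = 19/7.5 = 2.533 sts per cm.
button band: 4.5 × 2.533 = 11.40 → 11.
front: 53 × 2.533 = 134.27 → 134.
cuff: 23.5 × 2.533 = 59.53 → 60.
pocket: 17 × 2.533 = 43.07 → 43.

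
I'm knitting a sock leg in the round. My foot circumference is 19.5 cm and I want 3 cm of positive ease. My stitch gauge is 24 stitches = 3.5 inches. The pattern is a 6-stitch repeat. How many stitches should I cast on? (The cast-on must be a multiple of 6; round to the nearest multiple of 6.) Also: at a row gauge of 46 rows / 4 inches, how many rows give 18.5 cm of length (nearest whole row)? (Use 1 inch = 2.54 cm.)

Cast on 60 stitches; work 84 rows.

Finished = 19.5 + 3 = 22.5 cm.
22.5 cm × 1/2.54 = 8.86 inches.
24/3.5 = 6.857 sts per in; 8.86 × 6.857 = 60.74 sts.
Nearest multiple of 6 → 60.
18.5 cm = 7.28 inches; × 11.5 = 83.76 → 84 rows.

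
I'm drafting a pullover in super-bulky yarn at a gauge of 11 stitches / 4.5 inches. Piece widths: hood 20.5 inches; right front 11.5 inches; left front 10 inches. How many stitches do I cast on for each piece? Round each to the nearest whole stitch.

hood 50; right front 28; left front 24.

Rate = 11/4.5 = 2.444 sts per in.
hood: 20.5 × 2.444 = 50.11 → 50.
right front: 11.5 × 2.444 = 28.11 → 28.
left front: 10 × 2.444 = 24.44 → 24.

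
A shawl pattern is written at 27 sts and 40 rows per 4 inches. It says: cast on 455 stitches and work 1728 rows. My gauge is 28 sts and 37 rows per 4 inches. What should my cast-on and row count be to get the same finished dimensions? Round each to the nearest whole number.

Cast on 472 stitches; work 1598 rows.

Stitches: 455 × 28/27 = 471.85 → 472.
Rows: 1728 × 37/40 = 1598.40 → 1598.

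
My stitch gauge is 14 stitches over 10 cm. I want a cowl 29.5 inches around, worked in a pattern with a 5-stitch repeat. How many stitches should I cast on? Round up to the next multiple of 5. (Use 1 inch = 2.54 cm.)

Cast on 105 stitches.

29.5 in = 29.5 × 2.54 = 74.93 cm.
14 / 10 = 1.4 sts/cm.
74.93 × 1.4 = 104.90 sts.
→ 105.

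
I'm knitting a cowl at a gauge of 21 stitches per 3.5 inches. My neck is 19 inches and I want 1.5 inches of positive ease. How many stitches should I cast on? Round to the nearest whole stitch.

Finished = 19 + 1.5 = 20.5 in.
21 / 3.5 = 6 sts per inch.
20.50 × 6 = 123.00 sts.

123 stitches.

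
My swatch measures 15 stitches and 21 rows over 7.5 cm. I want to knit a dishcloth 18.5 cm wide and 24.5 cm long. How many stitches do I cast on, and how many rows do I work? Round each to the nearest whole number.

Cast on 37 stitches and work 69 rows.

Stitch gauge = 15/7.5 = 2 sts/cm; 18.5 × 2 = 37.00 → 37 sts.
Row gauge = 21/7.5 = 2.8 rows/cm; 24.5 × 2.8 = 68.60 → 69 rows.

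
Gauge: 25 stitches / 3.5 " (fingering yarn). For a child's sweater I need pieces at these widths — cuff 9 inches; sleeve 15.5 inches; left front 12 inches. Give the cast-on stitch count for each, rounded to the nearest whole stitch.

cuff 64; sleeve 111; left front 86.

Rate = 25/3.5 = 7.143 sts per in.
cuff: 9 × 7.143 = 64.29 → 64.
sleeve: 15.5 × 7.143 = 110.71 → 111.
left front: 12 × 7.143 = 85.71 → 86.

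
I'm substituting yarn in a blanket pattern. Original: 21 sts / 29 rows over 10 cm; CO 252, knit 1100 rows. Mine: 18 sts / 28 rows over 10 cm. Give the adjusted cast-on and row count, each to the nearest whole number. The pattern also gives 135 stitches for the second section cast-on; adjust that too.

Cast on 216 stitches; work 1062 rows; second section cast-on 116 stitches.

Stitches: 252 × 18/21 = 216.00 → 216.
Rows: 1100 × 28/29 = 1062.07 → 1062.
second section cast-on: 135 × 18/21 = 115.71 → 116.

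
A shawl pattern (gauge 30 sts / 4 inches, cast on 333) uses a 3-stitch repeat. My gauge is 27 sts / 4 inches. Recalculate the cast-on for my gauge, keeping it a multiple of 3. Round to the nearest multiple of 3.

CO 300 sts.

333 × 27 / 30 = 299.70.
Nearest multiple of 3: 300.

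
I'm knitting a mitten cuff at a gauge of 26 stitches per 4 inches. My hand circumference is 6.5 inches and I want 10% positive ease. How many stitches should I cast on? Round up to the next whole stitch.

Cast on 47 stitches.

Finished = 6.5 × 1.10 = 7.15 in.
26 / 4 = 6.5 sts per inch.
7.15 × 6.5 = 46.48 sts.
→ 47 sts.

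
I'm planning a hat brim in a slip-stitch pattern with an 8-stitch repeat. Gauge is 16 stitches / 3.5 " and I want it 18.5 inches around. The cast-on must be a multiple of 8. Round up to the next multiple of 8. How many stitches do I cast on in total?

Cast on 88 stitches.

16 / 3.5 = 4.571 sts per inch.
18.5 × 4.571 = 84.57 sts.
Next multiple of 8: 88.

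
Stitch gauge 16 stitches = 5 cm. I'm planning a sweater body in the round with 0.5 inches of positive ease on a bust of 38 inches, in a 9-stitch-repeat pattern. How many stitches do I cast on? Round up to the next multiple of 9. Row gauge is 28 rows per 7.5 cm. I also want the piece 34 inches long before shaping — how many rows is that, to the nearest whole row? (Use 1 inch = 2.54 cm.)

Cast on 315 stitches; work 322 rows.

Finished = 38 + 0.5 = 38.5 inches.
38.5 inches × 2.54 = 97.79 cm.
16/5 = 3.2 sts per cm; 97.79 × 3.2 = 312.93 sts.
Next multiple of 9 → 315.
34 inches = 86.36 cm; × 3.733 = 322.41 → 322 rows.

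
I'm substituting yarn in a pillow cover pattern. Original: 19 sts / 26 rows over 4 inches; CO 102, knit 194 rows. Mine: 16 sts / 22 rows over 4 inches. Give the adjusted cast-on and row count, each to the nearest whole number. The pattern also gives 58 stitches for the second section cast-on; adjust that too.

Stitches: 102 × 16/19 = 85.89 → 86.
Rows: 194 × 22/26 = 164.15 → 164.
second section cast-on: 58 × 16/19 = 48.84 → 49.

Cast on 86 stitches; work 164 rows; second section cast-on 49 stitches.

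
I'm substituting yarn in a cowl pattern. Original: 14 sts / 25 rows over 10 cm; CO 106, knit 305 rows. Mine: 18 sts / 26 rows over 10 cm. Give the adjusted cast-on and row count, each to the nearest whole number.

Stitches: 106 × 18/14 = 136.29 → 136.
Rows: 305 × 26/25 = 317.20 → 317.

Cast on 136 stitches; work 317 rows.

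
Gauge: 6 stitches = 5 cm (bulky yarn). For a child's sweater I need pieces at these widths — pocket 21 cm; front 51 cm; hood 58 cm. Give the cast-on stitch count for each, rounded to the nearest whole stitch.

Rate = 6/5 = 1.2 sts per cm.
pocket: 21 × 1.2 = 25.20 → 25.
front: 51 × 1.2 = 61.20 → 61.
hood: 58 × 1.2 = 69.60 → 70.

pocket 25; front 61; hood 70.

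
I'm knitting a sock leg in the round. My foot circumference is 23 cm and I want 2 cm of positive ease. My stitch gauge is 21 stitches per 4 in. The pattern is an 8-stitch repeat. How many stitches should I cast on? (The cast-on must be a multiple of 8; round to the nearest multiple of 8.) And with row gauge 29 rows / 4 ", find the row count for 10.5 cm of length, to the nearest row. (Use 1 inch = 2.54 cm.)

Cast on 48 stitches; work 30 rows.

Finished = 23 + 2 = 25 cm.
25 cm × 1/2.54 = 9.84 inches.
21/4 = 5.25 sts per in; 9.84 × 5.25 = 51.67 sts.
Nearest multiple of 8 → 48.
10.5 cm = 4.13 inches; × 7.25 = 29.97 → 30 rows.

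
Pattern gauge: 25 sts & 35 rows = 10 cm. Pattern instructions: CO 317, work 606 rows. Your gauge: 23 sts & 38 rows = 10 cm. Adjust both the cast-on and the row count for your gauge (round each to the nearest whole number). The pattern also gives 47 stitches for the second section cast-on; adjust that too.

Stitches: 317 × 23/25 = 291.64 → 292.
Rows: 606 × 38/35 = 657.94 → 658.
second section cast-on: 47 × 23/25 = 43.24 → 43.

Cast on 292 stitches; work 658 rows; second section cast-on 43 stitches.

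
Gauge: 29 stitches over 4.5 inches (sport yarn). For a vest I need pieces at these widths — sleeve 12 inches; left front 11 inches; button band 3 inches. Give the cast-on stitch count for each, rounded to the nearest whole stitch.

sleeve 77; left front 71; button band 19.

Rate = 29/4.5 = 6.444 sts per in.
sleeve: 12 × 6.444 = 77.33 → 77.
left front: 11 × 6.444 = 70.89 → 71.
button band: 3 × 6.444 = 19.33 → 19.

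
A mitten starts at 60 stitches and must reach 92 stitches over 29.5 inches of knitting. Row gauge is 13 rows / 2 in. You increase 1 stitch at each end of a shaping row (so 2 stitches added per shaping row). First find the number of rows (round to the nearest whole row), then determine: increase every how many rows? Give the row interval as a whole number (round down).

Increase every 12th row.

Rows = 29.5 × 6.5 = 191.8 → 192 rows.
Stitches to add: 32 → 16 shaping rows (at 2 st each).
192 / 16 = 12.00 → every 12 rows.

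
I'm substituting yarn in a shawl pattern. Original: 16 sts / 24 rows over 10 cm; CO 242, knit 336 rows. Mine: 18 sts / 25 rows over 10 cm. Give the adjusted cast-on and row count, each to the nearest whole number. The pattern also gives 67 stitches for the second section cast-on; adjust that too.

Stitches: 242 × 18/16 = 272.25 → 272.
Rows: 336 × 25/24 = 350.00 → 350.
second section cast-on: 67 × 18/16 = 75.38 → 75.

Cast on 272 stitches; work 350 rows; second section cast-on 75 stitches.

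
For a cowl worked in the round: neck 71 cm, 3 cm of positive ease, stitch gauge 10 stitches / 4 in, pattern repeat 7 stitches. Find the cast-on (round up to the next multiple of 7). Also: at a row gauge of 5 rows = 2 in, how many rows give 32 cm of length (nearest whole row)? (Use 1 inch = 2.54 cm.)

Finished = 71 + 3 = 74 cm.
74 cm × 1/2.54 = 29.13 inches.
10/4 = 2.5 sts per in; 29.13 × 2.5 = 72.83 sts.
Next multiple of 7 → 77.
32 cm = 12.60 inches; × 2.5 = 31.50 → 31 rows.

Cast on 77 stitches; work 31 rows.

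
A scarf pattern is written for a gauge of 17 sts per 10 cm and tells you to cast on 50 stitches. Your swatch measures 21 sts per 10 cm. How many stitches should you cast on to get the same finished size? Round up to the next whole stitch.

Scale factor = 21 / 17 = 1.235.
50 × 21 / 17 = 61.76 sts.
→ 62 sts.

Cast on 62 stitches.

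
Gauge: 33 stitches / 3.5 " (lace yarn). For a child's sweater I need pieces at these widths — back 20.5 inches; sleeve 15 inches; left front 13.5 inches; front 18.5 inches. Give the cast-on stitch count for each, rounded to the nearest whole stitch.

back 193; sleeve 141; left front 127; front 174.

Rate = 33/3.5 = 9.429 sts per in.
back: 20.5 × 9.429 = 193.29 → 193.
sleeve: 15 × 9.429 = 141.43 → 141.
left front: 13.5 × 9.429 = 127.29 → 127.
front: 18.5 × 9.429 = 174.43 → 174.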